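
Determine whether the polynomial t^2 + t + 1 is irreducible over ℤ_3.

No

Write g(t) = t^2 + t + 1.
Check for roots in ℤ_3: g(0) = 1; g(1) = 0 → root; g(2) = 1.
g(1) = 0, so (t − 1) divides g(t); g is reducible.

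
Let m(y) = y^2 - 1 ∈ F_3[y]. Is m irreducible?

Check for roots in F_3: m(0) = 2; m(1) = 0 → root; m(2) = 0 → root.
m(1) = 0, so (y − 1) divides m(y); m is reducible.

No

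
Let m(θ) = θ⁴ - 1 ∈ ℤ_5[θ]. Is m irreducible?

Check for roots in ℤ_5: m(0) = 4; m(1) = 0 → root; m(2) = 0 → root; m(3) = 0 → root; m(4) = 0 → root.
m(1) = 0, so (θ − 1) divides m(θ); m is reducible.

No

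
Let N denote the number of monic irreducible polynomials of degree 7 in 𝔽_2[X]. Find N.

18

By the necklace-counting formula, N_2(7) = (1/7) Σ_{d|7} μ(7/d)·2^d.
Divisors of 7: 1, 7; μ(7/d) for each: -1, 1.
Σ = − 2^1 + 2^7 = 126.
N = 126/7 = 18.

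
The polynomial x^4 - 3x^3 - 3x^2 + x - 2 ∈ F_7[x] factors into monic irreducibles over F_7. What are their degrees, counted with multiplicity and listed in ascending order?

4

Write f(x) = x^4 - 3x^3 - 3x^2 + x - 2.
Complete factorization: f(x) = (x^4 - 3x^3 - 3x^2 + x - 2).
Factor degrees with multiplicity: 4 = 4.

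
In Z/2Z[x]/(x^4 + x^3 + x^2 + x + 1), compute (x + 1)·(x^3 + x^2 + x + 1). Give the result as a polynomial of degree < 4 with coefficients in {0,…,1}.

x^3 + x^2 + x

Multiply in Z/2Z[x]: (x + 1)·(x^3 + x^2 + x + 1) = x^4 + 1.
Reduce using x^4 ≡ x^3 + x^2 + x + 1 (mod x^4 + x^3 + x^2 + x + 1).
Reduced: x^3 + x^2 + x.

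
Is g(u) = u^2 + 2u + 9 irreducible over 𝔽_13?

Check each element of 𝔽_13 for a root: g(0)=9, g(1)=12, g(2)=4, g(3)=11, g(4)=7, g(5)=5, g(6)=5, g(7)=7, g(8)=11, g(9)=4, g(10)=12, g(11)=9, g(12)=8.
No roots. A degree-2 polynomial over a field with no linear factor is irreducible.

Yes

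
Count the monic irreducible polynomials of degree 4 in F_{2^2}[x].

Gauss's count: N_{4}(4) = (1/4) Σ_{d|4} μ(4/d)·4^d.
Divisors of 4: 1, 2, 4; μ(4/d) for each: 0, -1, 1.
Σ = − 4^2 + 4^4 = 240.
N = 240/4 = 60.

60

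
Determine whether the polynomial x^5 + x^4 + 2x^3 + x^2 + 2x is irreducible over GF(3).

No

Write m(x) = x^5 + x^4 + 2x^3 + x^2 + 2x.
Check for roots in GF(3): m(0) = 0 → root; m(1) = 1; m(2) = 0 → root.
m(0) = 0, so (x) divides m(x); m is reducible.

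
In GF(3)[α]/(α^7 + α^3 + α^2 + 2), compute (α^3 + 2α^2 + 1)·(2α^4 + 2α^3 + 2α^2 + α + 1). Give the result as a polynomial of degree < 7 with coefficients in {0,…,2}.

Multiply in GF(3)[α]: (α^3 + 2α^2 + 1)·(2α^4 + 2α^3 + 2α^2 + α + 1) = 2α^7 + α^4 + 2α^3 + α^2 + α + 1.
Reduce using α^7 ≡ 2α^3 + 2α^2 + 1 (mod α^7 + α^3 + α^2 + 2).
Reduced: α^4 + 2α^2 + α.

α^4 + 2α^2 + α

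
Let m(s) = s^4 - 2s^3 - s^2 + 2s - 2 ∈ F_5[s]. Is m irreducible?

Yes

Check for roots in F_5: m(0) = 3; m(1) = 3; m(2) = 3; m(3) = 2; m(4) = 3.
No roots, so no linear factors.
Degree-2 irreducible divisors: test the 10 monic irreducibles of degree 2 over GF(5).
None of them divide m (all give nonzero remainder).
No irreducible factor of degree ≤ 2 exists, so m is irreducible over GF(5).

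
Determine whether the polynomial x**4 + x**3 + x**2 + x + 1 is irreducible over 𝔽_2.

Yes

Write h(x) = x**4 + x**3 + x**2 + x + 1.
Check for roots in 𝔽_2: h(0) = 1; h(1) = 1.
No roots, so no linear factors.
Monic irreducibles of degree 2 over GF(2): x**2 + x + 1.
None of them divide h (all give nonzero remainder).
No irreducible factor of degree ≤ 2 exists, so h is irreducible over GF(2).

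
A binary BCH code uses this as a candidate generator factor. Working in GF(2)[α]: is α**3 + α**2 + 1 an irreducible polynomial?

Write f(α) = α**3 + α**2 + 1.
Check for roots in GF(2): f(0) = 1; f(1) = 1.
No roots. A degree-3 polynomial over a field with no linear factor is irreducible.

Yes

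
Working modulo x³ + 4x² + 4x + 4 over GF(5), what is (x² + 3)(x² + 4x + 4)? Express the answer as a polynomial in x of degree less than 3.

Multiply in GF(5)[x]: (x² + 3)·(x² + 4x + 4) = x⁴ + 4x³ + 2x² + 2x + 2.
Reduce using x³ ≡ x² + x + 1 (mod x³ + 4x² + 4x + 4).
Reduced: 3x² + 3x + 2.

3x^2 + 3x + 2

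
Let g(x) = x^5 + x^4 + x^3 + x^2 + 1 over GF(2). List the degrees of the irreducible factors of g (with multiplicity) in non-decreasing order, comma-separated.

5

Roots in GF(2): g(0) = 1; g(1) = 1.
Complete factorization: g(x) = (x^5 + x^4 + x^3 + x^2 + 1).
Factor degrees with multiplicity: 5 = 5.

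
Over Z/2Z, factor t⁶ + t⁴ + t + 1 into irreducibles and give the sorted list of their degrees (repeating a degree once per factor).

1, 2, 3

Write g(t) = t⁶ + t⁴ + t + 1.
Roots in Z/2Z: g(0) = 1; g(1) = 0 → root.
Linear factors from roots: (t + 1).
Complete factorization: g(t) = (t + 1)·(t² + t + 1)·(t³ + t + 1).
Factor degrees with multiplicity: 1 + 2 + 3 = 6.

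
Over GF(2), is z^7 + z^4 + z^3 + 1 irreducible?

No

Write m(z) = z^7 + z^4 + z^3 + 1.
Check for roots in GF(2): m(0) = 1; m(1) = 0 → root.
m(1) = 0, so (z − 1) divides m(z); m is reducible.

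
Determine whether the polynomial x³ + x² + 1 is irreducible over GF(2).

Yes

Write m(x) = x³ + x² + 1.
Check for roots in GF(2): m(0) = 1; m(1) = 1.
No roots. A degree-3 polynomial over a field with no linear factor is irreducible.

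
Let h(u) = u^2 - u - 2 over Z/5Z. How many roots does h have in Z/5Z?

2

Evaluate at each of the 5 elements of Z/5Z:
h(0) = 3; h(1) = 3; h(2) = 0 → root; h(3) = 4; h(4) = 0 → root.
Roots: {2, 4}.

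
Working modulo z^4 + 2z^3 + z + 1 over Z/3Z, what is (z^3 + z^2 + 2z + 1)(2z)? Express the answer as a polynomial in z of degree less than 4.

Multiply in Z/3Z[z]: (z^3 + z^2 + 2z + 1)·(2z) = 2z^4 + 2z^3 + z^2 + 2z.
Reduce using z^4 ≡ z^3 + 2z + 2 (mod z^4 + 2z^3 + z + 1).
Reduced: z^3 + z^2 + 1.

z^3 + z^2 + 1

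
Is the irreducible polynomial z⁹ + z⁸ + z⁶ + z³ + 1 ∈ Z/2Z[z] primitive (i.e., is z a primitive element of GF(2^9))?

No

Write f(z) = z⁹ + z⁸ + z⁶ + z³ + 1.
|GF(2^9)^×| = 2^9 − 1 = 511. Prime factorization: 511 = 7·73.
f is primitive ⇔ z has order 511 in GF(2)[z]/(f), i.e. z^(511/q) ≠ 1 for each prime q | 511.
z^(73) mod f = 1
z^(7) mod f = z⁷.
Since z^(73) = 1, the order of z divides 73 < 511; not primitive.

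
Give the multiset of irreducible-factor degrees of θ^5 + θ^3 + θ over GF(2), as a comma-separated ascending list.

Write h(θ) = θ^5 + θ^3 + θ.
Roots in GF(2): h(0) = 0 → root; h(1) = 1.
Linear factors from roots: (θ).
Complete factorization: h(θ) = (θ)·(θ^2 + θ + 1)^2.
Factor degrees with multiplicity: 1 + 2 + 2 = 5.

1, 2, 2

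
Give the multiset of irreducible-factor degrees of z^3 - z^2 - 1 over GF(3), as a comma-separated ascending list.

1, 2

Write f(z) = z^3 - z^2 - 1.
Roots in GF(3): f(0) = 2; f(1) = 2; f(2) = 0 → root.
Linear factors from roots: (z + 1).
Complete factorization: f(z) = (z + 1)·(z^2 + z - 1).
Factor degrees with multiplicity: 1 + 2 = 3.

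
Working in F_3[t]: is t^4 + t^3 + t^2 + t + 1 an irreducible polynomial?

Write g(t) = t^4 + t^3 + t^2 + t + 1.
Check for roots in F_3: g(0) = 1; g(1) = 2; g(2) = 1.
No roots, so no linear factors.
Monic irreducibles of degree 2 over GF(3): t^2 + 1, t^2 + t + 2, t^2 + 2t + 2.
None of them divide g (all give nonzero remainder).
No irreducible factor of degree ≤ 2 exists, so g is irreducible over GF(3).

Yes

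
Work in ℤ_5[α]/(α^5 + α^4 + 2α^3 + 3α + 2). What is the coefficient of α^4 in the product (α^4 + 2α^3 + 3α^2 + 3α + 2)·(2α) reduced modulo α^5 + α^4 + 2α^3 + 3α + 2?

Multiply in ℤ_5[α]: (α^4 + 2α^3 + 3α^2 + 3α + 2)·(2α) = 2α^5 + 4α^4 + α^3 + α^2 + 4α.
Reduce using α^5 ≡ 4α^4 + 3α^3 + 2α + 3 (mod α^5 + α^4 + 2α^3 + 3α + 2).
Reduced: 2α^4 + 2α^3 + α^2 + 3α + 1.

2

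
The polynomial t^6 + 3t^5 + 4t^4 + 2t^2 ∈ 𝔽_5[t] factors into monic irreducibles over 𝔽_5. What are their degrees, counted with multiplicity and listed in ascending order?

1, 1, 1, 1, 2

Write g(t) = t^6 + 3t^5 + 4t^4 + 2t^2.
Roots in 𝔽_5: g(0) = 0 → root; g(1) = 0 → root; g(2) = 2; g(3) = 0 → root; g(4) = 4.
Linear factors from roots: (t), (t + 4), (t + 2).
Complete factorization: g(t) = (t + 2)·(t + 4)·(t)^2·(t^2 + 2t + 4).
Factor degrees with multiplicity: 1 + 1 + 1 + 1 + 2 = 6.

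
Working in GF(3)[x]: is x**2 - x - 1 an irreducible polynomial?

Yes

Write P(x) = x**2 - x - 1.
Check for roots in GF(3): P(0) = 2; P(1) = 2; P(2) = 1.
No roots. A degree-2 polynomial over a field with no linear factor is irreducible.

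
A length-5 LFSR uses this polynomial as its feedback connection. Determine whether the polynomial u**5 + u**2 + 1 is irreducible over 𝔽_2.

Write g(u) = u**5 + u**2 + 1.
Check for roots in 𝔽_2: g(0) = 1; g(1) = 1.
No roots, so no linear factors.
Monic irreducibles of degree 2 over GF(2): u**2 + u + 1.
None of them divide g (all give nonzero remainder).
No irreducible factor of degree ≤ 2 exists, so g is irreducible over GF(2).

Yes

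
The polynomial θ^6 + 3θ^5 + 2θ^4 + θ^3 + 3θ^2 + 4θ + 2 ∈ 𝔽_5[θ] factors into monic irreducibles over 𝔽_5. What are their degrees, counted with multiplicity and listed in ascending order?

Write h(θ) = θ^6 + 3θ^5 + 2θ^4 + θ^3 + 3θ^2 + 4θ + 2.
Roots in 𝔽_5: h(0) = 2; h(1) = 1; h(2) = 2; h(3) = 3; h(4) = 0 → root.
Linear factors from roots: (θ + 1).
Complete factorization: h(θ) = (θ + 1)·(θ^2 + 3θ + 3)·(θ^3 + 4θ^2 + 4).
Factor degrees with multiplicity: 1 + 2 + 3 = 6.

1, 2, 3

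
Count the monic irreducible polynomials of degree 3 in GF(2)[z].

The number of monic irreducibles of degree 3 over GF(2) is (1/3)·Σ_{d∣3} μ(3/d) 2^d.
Divisors of 3: 1, 3; μ(3/d) for each: -1, 1.
Σ = − 2^1 + 2^3 = 6.
N = 6/3 = 2.

2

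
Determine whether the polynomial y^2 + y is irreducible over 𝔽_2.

No

Write f(y) = y^2 + y.
Check for roots in 𝔽_2: f(0) = 0 → root; f(1) = 0 → root.
f(0) = 0, so (y) divides f(y); f is reducible.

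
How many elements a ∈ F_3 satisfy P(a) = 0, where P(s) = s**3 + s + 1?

Evaluate at each of the 3 elements of F_3:
P(0) = 1; P(1) = 0 → root; P(2) = 2.
Roots: {1}.

1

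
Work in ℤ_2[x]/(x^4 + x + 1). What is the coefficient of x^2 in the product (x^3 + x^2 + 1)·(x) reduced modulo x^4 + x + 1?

Multiply in ℤ_2[x]: (x^3 + x^2 + 1)·(x) = x^4 + x^3 + x.
Reduce using x^4 ≡ x + 1 (mod x^4 + x + 1).
Reduced: x^3 + 1.

0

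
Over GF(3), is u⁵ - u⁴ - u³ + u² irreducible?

Write g(u) = u⁵ - u⁴ - u³ + u².
Check for roots in GF(3): g(0) = 0 → root; g(1) = 0 → root; g(2) = 0 → root.
g(0) = 0, so (u) divides g(u); g is reducible.

No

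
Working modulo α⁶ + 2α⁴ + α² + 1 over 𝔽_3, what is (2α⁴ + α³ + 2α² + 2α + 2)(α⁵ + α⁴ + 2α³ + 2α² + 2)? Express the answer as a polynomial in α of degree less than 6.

2α^5 + 2α^3 + α^2 + α

Multiply in 𝔽_3[α]: (2α⁴ + α³ + 2α² + 2α + 2)·(α⁵ + α⁴ + 2α³ + 2α² + 2) = 2α⁹ + α⁷ + α⁶ + α⁵ + 2α⁴ + α³ + 2α² + α + 1.
Reduce using α⁶ ≡ α⁴ + 2α² + 2 (mod α⁶ + 2α⁴ + α² + 1).
Reduced: 2α⁵ + 2α³ + α² + α.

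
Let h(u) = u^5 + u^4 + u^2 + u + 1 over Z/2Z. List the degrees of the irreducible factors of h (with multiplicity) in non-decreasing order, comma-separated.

5

Roots in Z/2Z: h(0) = 1; h(1) = 1.
Complete factorization: h(u) = (u^5 + u^4 + u^2 + u + 1).
Factor degrees with multiplicity: 5 = 5.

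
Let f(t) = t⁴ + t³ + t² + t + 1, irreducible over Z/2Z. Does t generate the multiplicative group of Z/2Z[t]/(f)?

|GF(2^4)^×| = 2^4 − 1 = 15. Prime factorization: 15 = 3·5.
f is primitive ⇔ t has order 15 in GF(2)[t]/(f), i.e. t^(15/q) ≠ 1 for each prime q | 15.
t^(5) mod f = 1
t^(3) mod f = t³.
Since t^(5) = 1, the order of t divides 5 < 15; not primitive.

No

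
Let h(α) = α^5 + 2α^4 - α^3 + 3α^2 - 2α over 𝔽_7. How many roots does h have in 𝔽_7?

Evaluate at each of the 7 elements of 𝔽_7:
h(0) = 0 → root; h(1) = 3; h(2) = 1; h(3) = 0 → root; h(4) = 0 → root; h(5) = 3; h(6) = 0 → root.
Roots: {0, 3, 4, 6}.

4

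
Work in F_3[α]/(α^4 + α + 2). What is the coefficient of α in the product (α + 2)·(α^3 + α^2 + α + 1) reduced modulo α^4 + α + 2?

Multiply in F_3[α]: (α + 2)·(α^3 + α^2 + α + 1) = α^4 + 2.
Reduce using α^4 ≡ 2α + 1 (mod α^4 + α + 2).
Reduced: 2α.

2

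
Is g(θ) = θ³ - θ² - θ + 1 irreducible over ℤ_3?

No

Check for roots in ℤ_3: g(0) = 1; g(1) = 0 → root; g(2) = 0 → root.
g(1) = 0, so (θ − 1) divides g(θ); g is reducible.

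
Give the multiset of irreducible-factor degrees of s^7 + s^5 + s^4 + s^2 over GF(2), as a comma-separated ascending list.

1, 1, 1, 1, 1, 2

Write h(s) = s^7 + s^5 + s^4 + s^2.
Roots in GF(2): h(0) = 0 → root; h(1) = 0 → root.
Linear factors from roots: (s), (s + 1).
Complete factorization: h(s) = (s)^2·(s + 1)^3·(s^2 + s + 1).
Factor degrees with multiplicity: 1 + 1 + 1 + 1 + 1 + 2 = 7.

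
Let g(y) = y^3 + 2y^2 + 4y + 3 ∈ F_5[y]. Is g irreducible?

Check for roots in F_5: g(0) = 3; g(1) = 0 → root; g(2) = 2; g(3) = 0 → root; g(4) = 0 → root.
g(1) = 0, so (y − 1) divides g(y); g is reducible.

No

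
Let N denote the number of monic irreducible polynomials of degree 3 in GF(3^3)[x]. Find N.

6552

x^(27^3) − x is the product of all monic irreducibles of degree dividing 3; Möbius inversion gives N = (1/3) Σ μ(3/d)·27^d.
Divisors of 3: 1, 3; μ(3/d) for each: -1, 1.
Σ = − 27^1 + 27^3 = 19656.
N = 19656/3 = 6552.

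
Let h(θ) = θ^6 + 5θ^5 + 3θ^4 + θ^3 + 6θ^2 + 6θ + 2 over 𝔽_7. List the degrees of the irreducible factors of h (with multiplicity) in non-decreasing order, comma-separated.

1, 1, 2, 2

Linear factors from roots: (θ + 2), (θ + 1).
Complete factorization: h(θ) = (θ + 1)·(θ + 2)·(θ^2 + 3θ + 6)·(θ^2 + 6θ + 6).
Factor degrees with multiplicity: 1 + 1 + 2 + 2 = 6.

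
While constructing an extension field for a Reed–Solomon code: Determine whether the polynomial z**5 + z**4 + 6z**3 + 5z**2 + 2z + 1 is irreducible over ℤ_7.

Write g(z) = z**5 + z**4 + 6z**3 + 5z**2 + 2z + 1.
Check for roots in ℤ_7: g(0) = 1; g(1) = 2; g(2) = 2; g(3) = 6; g(4) = 3; g(5) = 2; g(6) = 5.
No roots, so no linear factors.
Degree-2 irreducible divisors: test the 21 monic irreducibles of degree 2 over GF(7).
None of them divide g (all give nonzero remainder).
No irreducible factor of degree ≤ 2 exists, so g is irreducible over GF(7).

Yes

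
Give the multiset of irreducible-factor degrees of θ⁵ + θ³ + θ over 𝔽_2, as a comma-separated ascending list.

1, 2, 2

Write g(θ) = θ⁵ + θ³ + θ.
Roots in 𝔽_2: g(0) = 0 → root; g(1) = 1.
Linear factors from roots: (θ).
Complete factorization: g(θ) = (θ)·(θ² + θ + 1)^2.
Factor degrees with multiplicity: 1 + 2 + 2 = 5.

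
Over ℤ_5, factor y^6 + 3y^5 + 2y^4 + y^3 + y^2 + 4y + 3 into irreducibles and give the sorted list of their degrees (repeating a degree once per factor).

Write f(y) = y^6 + 3y^5 + 2y^4 + y^3 + y^2 + 4y + 3.
Roots in ℤ_5: f(0) = 3; f(1) = 0 → root; f(2) = 0 → root; f(3) = 1; f(4) = 4.
Linear factors from roots: (y + 4), (y + 3).
Complete factorization: f(y) = (y + 3)·(y + 4)·(y^2 + 2y + 4)·(y^2 + 4y + 1).
Factor degrees with multiplicity: 1 + 1 + 2 + 2 = 6.

1, 1, 2, 2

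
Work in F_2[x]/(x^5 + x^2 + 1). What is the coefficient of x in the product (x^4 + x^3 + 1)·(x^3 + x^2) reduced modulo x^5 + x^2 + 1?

Multiply in F_2[x]: (x^4 + x^3 + 1)·(x^3 + x^2) = x^7 + x^5 + x^3 + x^2.
Reduce using x^5 ≡ x^2 + 1 (mod x^5 + x^2 + 1).
Reduced: x^4 + x^3 + x^2 + 1.

0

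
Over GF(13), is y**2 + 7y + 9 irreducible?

No

Write m(y) = y**2 + 7y + 9.
Check each element of GF(13) for a root: m(0)=9, m(1)=4, m(2)=1, m(3)=0, m(4)=1, m(5)=4, m(6)=9, m(7)=3, m(8)=12, m(9)=10, m(10)=10, m(11)=12, m(12)=3.
m(3) = 0, so (y − 3) divides m(y); m is reducible.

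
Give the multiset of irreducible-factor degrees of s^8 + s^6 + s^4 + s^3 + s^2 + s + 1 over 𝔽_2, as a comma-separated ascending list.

Write g(s) = s^8 + s^6 + s^4 + s^3 + s^2 + s + 1.
Roots in 𝔽_2: g(0) = 1; g(1) = 1.
Complete factorization: g(s) = (s^8 + s^6 + s^4 + s^3 + s^2 + s + 1).
Factor degrees with multiplicity: 8 = 8.

8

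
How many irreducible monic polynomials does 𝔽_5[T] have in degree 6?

By the necklace-counting formula, N_5(6) = (1/6) Σ_{d|6} μ(6/d)·5^d.
Divisors of 6: 1, 2, 3, 6; μ(6/d) for each: 1, -1, -1, 1.
Σ = 5^1 − 5^2 − 5^3 + 5^6 = 15480.
N = 15480/6 = 2580.

2580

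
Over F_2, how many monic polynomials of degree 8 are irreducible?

The number of monic irreducibles of degree 8 over GF(2) is (1/8)·Σ_{d∣8} μ(8/d) 2^d.
Divisors of 8: 1, 2, 4, 8; μ(8/d) for each: 0, 0, -1, 1.
Σ = − 2^4 + 2^8 = 240.
N = 240/8 = 30.

30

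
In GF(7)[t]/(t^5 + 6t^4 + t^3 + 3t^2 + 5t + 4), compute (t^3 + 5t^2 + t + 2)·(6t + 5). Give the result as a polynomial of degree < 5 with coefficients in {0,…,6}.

6t^4 + 3t^2 + 3t + 3

Multiply in GF(7)[t]: (t^3 + 5t^2 + t + 2)·(6t + 5) = 6t^4 + 3t^2 + 3t + 3.
Reduced: 6t^4 + 3t^2 + 3t + 3.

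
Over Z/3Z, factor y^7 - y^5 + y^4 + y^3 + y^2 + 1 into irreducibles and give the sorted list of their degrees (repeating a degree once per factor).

Write g(y) = y^7 - y^5 + y^4 + y^3 + y^2 + 1.
Roots in Z/3Z: g(0) = 1; g(1) = 1; g(2) = 2.
Complete factorization: g(y) = (y^7 - y^5 + y^4 + y^3 + y^2 + 1).
Factor degrees with multiplicity: 7 = 7.

7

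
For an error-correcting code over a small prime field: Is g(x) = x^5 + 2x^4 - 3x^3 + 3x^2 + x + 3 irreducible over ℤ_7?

No

Check for roots in ℤ_7: g(0) = 3; g(1) = 0 → root; g(2) = 1; g(3) = 0 → root; g(4) = 6; g(5) = 2; g(6) = 2.
g(1) = 0, so (x − 1) divides g(x); g is reducible.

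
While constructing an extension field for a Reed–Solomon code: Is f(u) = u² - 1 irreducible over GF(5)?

Check for roots in GF(5): f(0) = 4; f(1) = 0 → root; f(2) = 3; f(3) = 3; f(4) = 0 → root.
f(1) = 0, so (u − 1) divides f(u); f is reducible.

No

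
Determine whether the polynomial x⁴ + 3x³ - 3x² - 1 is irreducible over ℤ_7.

No

Write g(x) = x⁴ + 3x³ - 3x² - 1.
Check for roots in ℤ_7: g(0) = 6; g(1) = 0 → root; g(2) = 6; g(3) = 1; g(4) = 0 → root; g(5) = 0 → root; g(6) = 1.
g(1) = 0, so (x − 1) divides g(x); g is reducible.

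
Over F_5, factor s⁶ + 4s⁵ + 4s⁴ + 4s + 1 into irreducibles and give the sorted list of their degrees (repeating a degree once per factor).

1, 2, 3

Write h(s) = s⁶ + 4s⁵ + 4s⁴ + 4s + 1.
Roots in F_5: h(0) = 1; h(1) = 4; h(2) = 0 → root; h(3) = 3; h(4) = 3.
Linear factors from roots: (s + 3).
Complete factorization: h(s) = (s + 3)·(s² + 3)·(s³ + s² + 3s + 4).
Factor degrees with multiplicity: 1 + 2 + 3 = 6.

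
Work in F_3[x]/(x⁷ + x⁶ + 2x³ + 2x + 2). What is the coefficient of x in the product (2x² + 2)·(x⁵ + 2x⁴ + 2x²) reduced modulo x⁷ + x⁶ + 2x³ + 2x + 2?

2

Multiply in F_3[x]: (2x² + 2)·(x⁵ + 2x⁴ + 2x²) = 2x⁷ + x⁶ + 2x⁵ + 2x⁴ + x².
Reduce using x⁷ ≡ 2x⁶ + x³ + x + 1 (mod x⁷ + x⁶ + 2x³ + 2x + 2).
Reduced: 2x⁶ + 2x⁵ + 2x⁴ + 2x³ + x² + 2x + 2.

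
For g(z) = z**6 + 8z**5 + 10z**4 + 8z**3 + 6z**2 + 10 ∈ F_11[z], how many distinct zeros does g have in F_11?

Evaluate at each of the 11 elements of F_11:
g(0) = 10; g(1) = 10; g(2) = 6; g(3) = 1; g(4) = 0 → root; g(5) = 9; g(6) = 6; g(7) = 5; g(8) = 4; g(9) = 4; g(10) = 0 → root.
Roots: {4, 10}.

2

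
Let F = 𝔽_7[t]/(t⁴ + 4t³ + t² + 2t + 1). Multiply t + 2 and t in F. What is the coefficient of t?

Multiply in 𝔽_7[t]: (t + 2)·(t) = t² + 2t.
Reduced: t² + 2t.

2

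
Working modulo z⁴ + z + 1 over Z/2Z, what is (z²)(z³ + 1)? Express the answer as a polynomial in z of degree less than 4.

Multiply in Z/2Z[z]: (z²)·(z³ + 1) = z⁵ + z².
Reduce using z⁴ ≡ z + 1 (mod z⁴ + z + 1).
Reduced: z.

z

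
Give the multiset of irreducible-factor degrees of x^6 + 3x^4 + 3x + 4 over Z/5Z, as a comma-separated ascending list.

1, 1, 1, 1, 2

Write g(x) = x^6 + 3x^4 + 3x + 4.
Roots in Z/5Z: g(0) = 4; g(1) = 1; g(2) = 2; g(3) = 0 → root; g(4) = 0 → root.
Linear factors from roots: (x + 2), (x + 1).
Complete factorization: g(x) = (x + 1)^2·(x + 2)^2·(x^2 + 4x + 1).
Factor degrees with multiplicity: 1 + 1 + 1 + 1 + 2 = 6.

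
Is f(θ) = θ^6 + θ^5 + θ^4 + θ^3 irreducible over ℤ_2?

Check for roots in ℤ_2: f(0) = 0 → root; f(1) = 0 → root.
f(0) = 0, so (θ) divides f(θ); f is reducible.

No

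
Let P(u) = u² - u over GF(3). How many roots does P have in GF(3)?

Evaluate at each of the 3 elements of GF(3):
P(0) = 0 → root; P(1) = 0 → root; P(2) = 2.
Roots: {0, 1}.

2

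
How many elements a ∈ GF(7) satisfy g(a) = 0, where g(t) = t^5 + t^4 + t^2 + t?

Evaluate at each of the 7 elements of GF(7):
g(0) = 0 → root; g(1) = 4; g(2) = 5; g(3) = 0 → root; g(4) = 5; g(5) = 0 → root; g(6) = 0 → root.
Roots: {0, 3, 5, 6}.

4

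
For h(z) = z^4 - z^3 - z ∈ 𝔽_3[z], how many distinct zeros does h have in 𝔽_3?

Evaluate at each of the 3 elements of 𝔽_3:
h(0) = 0 → root; h(1) = 2; h(2) = 0 → root.
Roots: {0, 2}.

2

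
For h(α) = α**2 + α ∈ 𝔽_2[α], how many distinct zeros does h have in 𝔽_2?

2

Evaluate at each of the 2 elements of 𝔽_2:
h(0) = 0 → root; h(1) = 0 → root.
Roots: {0, 1}.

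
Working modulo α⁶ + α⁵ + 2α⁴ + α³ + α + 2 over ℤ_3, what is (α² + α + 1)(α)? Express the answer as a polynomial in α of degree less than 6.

Multiply in ℤ_3[α]: (α² + α + 1)·(α) = α³ + α² + α.
Reduced: α³ + α² + α.

α^3 + α^2 + α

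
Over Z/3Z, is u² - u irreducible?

No

Write P(u) = u² - u.
Check for roots in Z/3Z: P(0) = 0 → root; P(1) = 0 → root; P(2) = 2.
P(0) = 0, so (u) divides P(u); P is reducible.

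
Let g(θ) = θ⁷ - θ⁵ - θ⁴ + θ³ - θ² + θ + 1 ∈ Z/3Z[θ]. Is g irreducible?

Check for roots in Z/3Z: g(0) = 1; g(1) = 1; g(2) = 0 → root.
g(2) = 0, so (θ − 2) divides g(θ); g is reducible.

No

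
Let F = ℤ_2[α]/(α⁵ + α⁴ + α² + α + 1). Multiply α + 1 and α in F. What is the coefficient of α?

1

Multiply in ℤ_2[α]: (α + 1)·(α) = α² + α.
Reduced: α² + α.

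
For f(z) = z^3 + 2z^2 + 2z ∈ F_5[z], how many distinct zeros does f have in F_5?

3

Evaluate at each of the 5 elements of F_5:
f(0) = 0 → root; f(1) = 0 → root; f(2) = 0 → root; f(3) = 1; f(4) = 4.
Roots: {0, 1, 2}.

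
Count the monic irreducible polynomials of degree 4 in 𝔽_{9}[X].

1620

By the necklace-counting formula, N_9(4) = (1/4) Σ_{d|4} μ(4/d)·9^d.
Divisors of 4: 1, 2, 4; μ(4/d) for each: 0, -1, 1.
Σ = − 9^2 + 9^4 = 6480.
N = 6480/4 = 1620.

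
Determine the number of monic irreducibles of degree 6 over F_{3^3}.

The number of monic irreducibles of degree 6 over GF(27) is (1/6)·Σ_{d∣6} μ(6/d) 27^d.
Divisors of 6: 1, 2, 3, 6; μ(6/d) for each: 1, -1, -1, 1.
Σ = 27^1 − 27^2 − 27^3 + 27^6 = 387400104.
N = 387400104/6 = 64566684.

64566684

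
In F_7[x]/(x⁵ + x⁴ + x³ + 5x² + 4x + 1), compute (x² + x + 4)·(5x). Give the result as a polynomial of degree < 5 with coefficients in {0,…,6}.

Multiply in F_7[x]: (x² + x + 4)·(5x) = 5x³ + 5x² + 6x.
Reduced: 5x³ + 5x² + 6x.

5x^3 + 5x^2 + 6x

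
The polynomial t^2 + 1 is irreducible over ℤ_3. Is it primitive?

No

Write f(t) = t^2 + 1.
|GF(3^2)^×| = 3^2 − 1 = 8. Prime factorization: 8 = 2^3.
f is primitive ⇔ t has order 8 in GF(3)[t]/(f), i.e. t^(8/q) ≠ 1 for each prime q | 8.
t^(4) mod f = 1
Since t^(4) = 1, the order of t divides 4 < 8; not primitive.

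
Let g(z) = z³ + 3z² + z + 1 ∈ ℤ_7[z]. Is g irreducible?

Check for roots in ℤ_7: g(0) = 1; g(1) = 6; g(2) = 2; g(3) = 2; g(4) = 5; g(5) = 3; g(6) = 2.
No roots. A degree-3 polynomial over a field with no linear factor is irreducible.

Yes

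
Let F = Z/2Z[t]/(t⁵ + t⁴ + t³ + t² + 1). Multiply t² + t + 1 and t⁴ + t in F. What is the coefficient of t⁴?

Multiply in Z/2Z[t]: (t² + t + 1)·(t⁴ + t) = t⁶ + t⁵ + t⁴ + t³ + t² + t.
Reduce using t⁵ ≡ t⁴ + t³ + t² + 1 (mod t⁵ + t⁴ + t³ + t² + 1).
Reduced: t².

0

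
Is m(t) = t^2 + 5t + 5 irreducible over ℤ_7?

Check for roots in ℤ_7: m(0) = 5; m(1) = 4; m(2) = 5; m(3) = 1; m(4) = 6; m(5) = 6; m(6) = 1.
No roots. A degree-2 polynomial over a field with no linear factor is irreducible.

Yes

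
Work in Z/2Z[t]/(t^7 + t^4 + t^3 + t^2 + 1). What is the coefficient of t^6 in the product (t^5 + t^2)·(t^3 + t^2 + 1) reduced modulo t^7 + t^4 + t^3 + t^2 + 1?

0

Multiply in Z/2Z[t]: (t^5 + t^2)·(t^3 + t^2 + 1) = t^8 + t^7 + t^4 + t^2.
Reduce using t^7 ≡ t^4 + t^3 + t^2 + 1 (mod t^7 + t^4 + t^3 + t^2 + 1).
Reduced: t^5 + t^4 + t + 1.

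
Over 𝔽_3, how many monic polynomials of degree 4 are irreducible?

18

x^(3^4) − x is the product of all monic irreducibles of degree dividing 4; Möbius inversion gives N = (1/4) Σ μ(4/d)·3^d.
Divisors of 4: 1, 2, 4; μ(4/d) for each: 0, -1, 1.
Σ = − 3^2 + 3^4 = 72.
N = 72/4 = 18.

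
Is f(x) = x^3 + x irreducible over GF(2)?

Check for roots in GF(2): f(0) = 0 → root; f(1) = 0 → root.
f(0) = 0, so (x) divides f(x); f is reducible.

No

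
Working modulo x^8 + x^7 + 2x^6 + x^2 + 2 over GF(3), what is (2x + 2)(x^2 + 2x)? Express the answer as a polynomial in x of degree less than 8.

Multiply in GF(3)[x]: (2x + 2)·(x^2 + 2x) = 2x^3 + x.
Reduced: 2x^3 + x.

2x^3 + x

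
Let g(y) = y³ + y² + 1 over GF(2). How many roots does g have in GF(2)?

Evaluate at each of the 2 elements of GF(2):
g(0) = 1; g(1) = 1.
No element is a root.

0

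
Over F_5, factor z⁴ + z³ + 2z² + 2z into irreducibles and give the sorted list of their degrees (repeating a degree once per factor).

Write h(z) = z⁴ + z³ + 2z² + 2z.
Roots in F_5: h(0) = 0 → root; h(1) = 1; h(2) = 1; h(3) = 2; h(4) = 0 → root.
Linear factors from roots: (z), (z + 1).
Complete factorization: h(z) = (z)·(z + 1)·(z² + 2).
Factor degrees with multiplicity: 1 + 1 + 2 = 4.

1, 1, 2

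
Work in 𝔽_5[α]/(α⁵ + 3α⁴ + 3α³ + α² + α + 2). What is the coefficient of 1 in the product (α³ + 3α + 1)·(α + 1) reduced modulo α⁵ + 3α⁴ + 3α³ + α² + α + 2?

Multiply in 𝔽_5[α]: (α³ + 3α + 1)·(α + 1) = α⁴ + α³ + 3α² + 4α + 1.
Reduced: α⁴ + α³ + 3α² + 4α + 1.

1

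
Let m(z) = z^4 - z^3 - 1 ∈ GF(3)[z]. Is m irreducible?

Check for roots in GF(3): m(0) = 2; m(1) = 2; m(2) = 1.
No roots, so no linear factors.
Monic irreducibles of degree 2 over GF(3): z^2 + 1, z^2 + z - 1, z^2 - z - 1.
None of them divide m (all give nonzero remainder).
No irreducible factor of degree ≤ 2 exists, so m is irreducible over GF(3).

Yes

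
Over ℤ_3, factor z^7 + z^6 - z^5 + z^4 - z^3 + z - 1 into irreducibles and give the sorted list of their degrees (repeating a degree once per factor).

7

Write g(z) = z^7 + z^6 - z^5 + z^4 - z^3 + z - 1.
Roots in ℤ_3: g(0) = 2; g(1) = 1; g(2) = 1.
Complete factorization: g(z) = (z^7 + z^6 - z^5 + z^4 - z^3 + z - 1).
Factor degrees with multiplicity: 7 = 7.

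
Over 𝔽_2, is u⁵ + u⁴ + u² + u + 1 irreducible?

Write g(u) = u⁵ + u⁴ + u² + u + 1.
Check for roots in 𝔽_2: g(0) = 1; g(1) = 1.
No roots, so no linear factors.
Monic irreducibles of degree 2 over GF(2): u² + u + 1.
None of them divide g (all give nonzero remainder).
No irreducible factor of degree ≤ 2 exists, so g is irreducible over GF(2).

Yes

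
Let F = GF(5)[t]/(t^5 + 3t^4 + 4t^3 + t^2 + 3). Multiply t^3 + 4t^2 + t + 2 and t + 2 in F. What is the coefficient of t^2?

4

Multiply in GF(5)[t]: (t^3 + 4t^2 + t + 2)·(t + 2) = t^4 + t^3 + 4t^2 + 4t + 4.
Reduced: t^4 + t^3 + 4t^2 + 4t + 4.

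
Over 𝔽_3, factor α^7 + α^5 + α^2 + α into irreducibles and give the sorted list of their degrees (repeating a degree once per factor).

1, 3, 3

Write g(α) = α^7 + α^5 + α^2 + α.
Roots in 𝔽_3: g(0) = 0 → root; g(1) = 1; g(2) = 1.
Linear factors from roots: (α).
Complete factorization: g(α) = (α)·(α^3 + α^2 - 1)·(α^3 - α^2 - α - 1).
Factor degrees with multiplicity: 1 + 3 + 3 = 7.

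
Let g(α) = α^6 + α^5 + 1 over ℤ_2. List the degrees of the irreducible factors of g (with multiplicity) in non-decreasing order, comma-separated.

6

Roots in ℤ_2: g(0) = 1; g(1) = 1.
Complete factorization: g(α) = (α^6 + α^5 + 1).
Factor degrees with multiplicity: 6 = 6.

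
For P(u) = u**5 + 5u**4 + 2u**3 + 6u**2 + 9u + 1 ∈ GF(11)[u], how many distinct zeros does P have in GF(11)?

Evaluate at each of the 11 elements of GF(11):
P(0) = 1; P(1) = 2; P(2) = 6; P(3) = 3; P(4) = 2; P(5) = 8; P(6) = 10; P(7) = 2; P(8) = 4; P(9) = 6; P(10) = 0 → root.
Roots: {10}.

1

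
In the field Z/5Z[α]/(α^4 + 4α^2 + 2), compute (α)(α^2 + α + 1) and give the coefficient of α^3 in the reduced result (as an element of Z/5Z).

1

Multiply in Z/5Z[α]: (α)·(α^2 + α + 1) = α^3 + α^2 + α.
Reduced: α^3 + α^2 + α.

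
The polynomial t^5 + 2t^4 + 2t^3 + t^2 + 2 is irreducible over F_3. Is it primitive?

Write f(t) = t^5 + 2t^4 + 2t^3 + t^2 + 2.
|GF(3^5)^×| = 3^5 − 1 = 242. Prime factorization: 242 = 2·11^2.
f is primitive ⇔ t has order 242 in GF(3)[t]/(f), i.e. t^(242/q) ≠ 1 for each prime q | 242.
t^(121) mod f = 1
t^(22) mod f = t^4 + t + 1.
Since t^(121) = 1, the order of t divides 121 < 242; not primitive.

No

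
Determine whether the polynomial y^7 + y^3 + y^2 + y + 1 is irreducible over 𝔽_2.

Yes

Write g(y) = y^7 + y^3 + y^2 + y + 1.
Check for roots in 𝔽_2: g(0) = 1; g(1) = 1.
No roots, so no linear factors.
Monic irreducibles of degree 2 over GF(2): y^2 + y + 1.
None of them divide g (all give nonzero remainder).
Monic irreducibles of degree 3 over GF(2): y^3 + y + 1, y^3 + y^2 + 1.
None of them divide g (all give nonzero remainder).
No irreducible factor of degree ≤ 3 exists, so g is irreducible over GF(2).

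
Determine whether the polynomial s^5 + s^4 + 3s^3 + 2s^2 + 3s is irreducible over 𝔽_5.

No

Write f(s) = s^5 + s^4 + 3s^3 + 2s^2 + 3s.
Check for roots in 𝔽_5: f(0) = 0 → root; f(1) = 0 → root; f(2) = 1; f(3) = 2; f(4) = 1.
f(0) = 0, so (s) divides f(s); f is reducible.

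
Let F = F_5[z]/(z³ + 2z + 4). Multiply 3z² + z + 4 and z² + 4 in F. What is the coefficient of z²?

0

Multiply in F_5[z]: (3z² + z + 4)·(z² + 4) = 3z⁴ + z³ + z² + 4z + 1.
Reduce using z³ ≡ 3z + 1 (mod z³ + 2z + 4).
Reduced: 2.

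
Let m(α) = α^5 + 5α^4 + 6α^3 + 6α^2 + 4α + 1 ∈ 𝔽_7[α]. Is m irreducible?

No

Check for roots in 𝔽_7: m(0) = 1; m(1) = 2; m(2) = 4; m(3) = 2; m(4) = 1; m(5) = 3; m(6) = 1.
No roots, so no linear factors.
Degree-2 irreducible divisors: test the 21 monic irreducibles of degree 2 over GF(7).
α^2 + 2α + 2 divides m: m(α) = (α^2 + 2α + 2)·(α^3 + 3α^2 + 5α + 4).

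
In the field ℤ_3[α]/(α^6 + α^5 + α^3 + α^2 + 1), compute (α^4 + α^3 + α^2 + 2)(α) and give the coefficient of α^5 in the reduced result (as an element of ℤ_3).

Multiply in ℤ_3[α]: (α^4 + α^3 + α^2 + 2)·(α) = α^5 + α^4 + α^3 + 2α.
Reduced: α^5 + α^4 + α^3 + 2α.

1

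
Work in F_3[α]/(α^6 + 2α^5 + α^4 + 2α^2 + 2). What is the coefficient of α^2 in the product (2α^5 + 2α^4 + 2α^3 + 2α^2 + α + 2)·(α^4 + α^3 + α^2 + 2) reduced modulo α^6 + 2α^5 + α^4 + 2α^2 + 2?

Multiply in F_3[α]: (2α^5 + 2α^4 + 2α^3 + 2α^2 + α + 2)·(α^4 + α^3 + α^2 + 2) = 2α^9 + α^8 + α^3 + 2α + 1.
Reduce using α^6 ≡ α^5 + 2α^4 + α^2 + 1 (mod α^6 + 2α^5 + α^4 + 2α^2 + 2).
Reduced: 2α^5 + 2α^4 + α^3 + α^2 + 2.

1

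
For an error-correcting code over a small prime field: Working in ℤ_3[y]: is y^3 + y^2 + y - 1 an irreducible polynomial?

Yes

Write m(y) = y^3 + y^2 + y - 1.
Check for roots in ℤ_3: m(0) = 2; m(1) = 2; m(2) = 1.
No roots. A degree-3 polynomial over a field with no linear factor is irreducible.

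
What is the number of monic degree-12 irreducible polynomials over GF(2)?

Gauss's count: N_{2}(12) = (1/12) Σ_{d|12} μ(12/d)·2^d.
Divisors of 12: 1, 2, 3, 4, 6, 12; μ(12/d) for each: 0, 1, 0, -1, -1, 1.
Σ = 2^2 − 2^4 − 2^6 + 2^12 = 4020.
N = 4020/12 = 335.

335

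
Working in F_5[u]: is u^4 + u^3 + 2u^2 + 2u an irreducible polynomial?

No

Write m(u) = u^4 + u^3 + 2u^2 + 2u.
Check for roots in F_5: m(0) = 0 → root; m(1) = 1; m(2) = 1; m(3) = 2; m(4) = 0 → root.
m(0) = 0, so (u) divides m(u); m is reducible.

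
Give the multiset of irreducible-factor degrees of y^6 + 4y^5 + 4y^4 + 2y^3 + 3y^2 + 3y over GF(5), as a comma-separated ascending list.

1, 1, 1, 1, 2

Write h(y) = y^6 + 4y^5 + 4y^4 + 2y^3 + 3y^2 + 3y.
Roots in GF(5): h(0) = 0 → root; h(1) = 2; h(2) = 0 → root; h(3) = 0 → root; h(4) = 4.
Linear factors from roots: (y), (y + 3), (y + 2).
Complete factorization: h(y) = (y)·(y + 3)·(y + 2)^2·(y^2 + 2y + 4).
Factor degrees with multiplicity: 1 + 1 + 1 + 1 + 2 = 6.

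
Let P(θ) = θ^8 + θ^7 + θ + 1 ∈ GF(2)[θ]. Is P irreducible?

Check for roots in GF(2): P(0) = 1; P(1) = 0 → root.
P(1) = 0, so (θ − 1) divides P(θ); P is reducible.

No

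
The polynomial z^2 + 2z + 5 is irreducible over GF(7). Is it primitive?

Yes

Write f(z) = z^2 + 2z + 5.
|GF(7^2)^×| = 7^2 − 1 = 48. Prime factorization: 48 = 2^4·3.
f is primitive ⇔ z has order 48 in GF(7)[z]/(f), i.e. z^(48/q) ≠ 1 for each prime q | 48.
z^(24) mod f = 6.
z^(16) mod f = 4.
None equal 1, so z has full order 48; f is primitive.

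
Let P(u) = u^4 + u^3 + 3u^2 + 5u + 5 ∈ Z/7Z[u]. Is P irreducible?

Yes

Check for roots in Z/7Z: P(0) = 5; P(1) = 1; P(2) = 2; P(3) = 1; P(4) = 1; P(5) = 1; P(6) = 3.
No roots, so no linear factors.
Degree-2 irreducible divisors: test the 21 monic irreducibles of degree 2 over GF(7).
None of them divide P (all give nonzero remainder).
No irreducible factor of degree ≤ 2 exists, so P is irreducible over GF(7).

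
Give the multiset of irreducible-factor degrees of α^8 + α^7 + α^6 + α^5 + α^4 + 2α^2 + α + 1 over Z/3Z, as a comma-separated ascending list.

1, 1, 1, 2, 3

Write g(α) = α^8 + α^7 + α^6 + α^5 + α^4 + 2α^2 + α + 1.
Roots in Z/3Z: g(0) = 1; g(1) = 0 → root; g(2) = 0 → root.
Linear factors from roots: (α + 2), (α + 1).
Complete factorization: g(α) = (α + 2)·(α + 1)^2·(α^2 + α + 2)·(α^3 + 2α^2 + α + 1).
Factor degrees with multiplicity: 1 + 1 + 1 + 2 + 3 = 8.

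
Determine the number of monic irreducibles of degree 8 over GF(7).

By the necklace-counting formula, N_7(8) = (1/8) Σ_{d|8} μ(8/d)·7^d.
Divisors of 8: 1, 2, 4, 8; μ(8/d) for each: 0, 0, -1, 1.
Σ = − 7^4 + 7^8 = 5762400.
N = 5762400/8 = 720300.

720300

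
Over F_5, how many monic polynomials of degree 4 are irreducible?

x^(5^4) − x is the product of all monic irreducibles of degree dividing 4; Möbius inversion gives N = (1/4) Σ μ(4/d)·5^d.
Divisors of 4: 1, 2, 4; μ(4/d) for each: 0, -1, 1.
Σ = − 5^2 + 5^4 = 600.
N = 600/4 = 150.

150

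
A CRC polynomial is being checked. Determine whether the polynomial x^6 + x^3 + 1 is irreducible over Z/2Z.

Yes

Write h(x) = x^6 + x^3 + 1.
Check for roots in Z/2Z: h(0) = 1; h(1) = 1.
No roots, so no linear factors.
Monic irreducibles of degree 2 over GF(2): x^2 + x + 1.
None of them divide h (all give nonzero remainder).
Monic irreducibles of degree 3 over GF(2): x^3 + x + 1, x^3 + x^2 + 1.
None of them divide h (all give nonzero remainder).
No irreducible factor of degree ≤ 3 exists, so h is irreducible over GF(2).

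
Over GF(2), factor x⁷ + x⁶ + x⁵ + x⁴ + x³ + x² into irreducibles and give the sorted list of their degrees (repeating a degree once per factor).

1, 1, 1, 2, 2

Write g(x) = x⁷ + x⁶ + x⁵ + x⁴ + x³ + x².
Roots in GF(2): g(0) = 0 → root; g(1) = 0 → root.
Linear factors from roots: (x), (x + 1).
Complete factorization: g(x) = (x + 1)·(x)^2·(x² + x + 1)^2.
Factor degrees with multiplicity: 1 + 1 + 1 + 2 + 2 = 7.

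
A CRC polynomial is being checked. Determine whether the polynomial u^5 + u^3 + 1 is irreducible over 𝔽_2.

Write g(u) = u^5 + u^3 + 1.
Check for roots in 𝔽_2: g(0) = 1; g(1) = 1.
No roots, so no linear factors.
Monic irreducibles of degree 2 over GF(2): u^2 + u + 1.
None of them divide g (all give nonzero remainder).
No irreducible factor of degree ≤ 2 exists, so g is irreducible over GF(2).

Yes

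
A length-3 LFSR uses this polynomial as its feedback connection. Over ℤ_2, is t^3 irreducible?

No

Write g(t) = t^3.
Check for roots in ℤ_2: g(0) = 0 → root; g(1) = 1.
g(0) = 0, so (t) divides g(t); g is reducible.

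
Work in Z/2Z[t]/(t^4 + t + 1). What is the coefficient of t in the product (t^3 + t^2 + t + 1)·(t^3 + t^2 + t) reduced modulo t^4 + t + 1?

Multiply in Z/2Z[t]: (t^3 + t^2 + t + 1)·(t^3 + t^2 + t) = t^6 + t^4 + t^3 + t.
Reduce using t^4 ≡ t + 1 (mod t^4 + t + 1).
Reduced: t^2 + 1.

0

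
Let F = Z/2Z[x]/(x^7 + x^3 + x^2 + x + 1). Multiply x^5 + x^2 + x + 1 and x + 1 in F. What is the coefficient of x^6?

1

Multiply in Z/2Z[x]: (x^5 + x^2 + x + 1)·(x + 1) = x^6 + x^5 + x^3 + 1.
Reduced: x^6 + x^5 + x^3 + 1.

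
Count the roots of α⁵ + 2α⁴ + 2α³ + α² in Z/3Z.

Write h(α) = α⁵ + 2α⁴ + 2α³ + α².
Evaluate at each of the 3 elements of Z/3Z:
h(0) = 0 → root; h(1) = 0 → root; h(2) = 0 → root.
Roots: {0, 1, 2}.

3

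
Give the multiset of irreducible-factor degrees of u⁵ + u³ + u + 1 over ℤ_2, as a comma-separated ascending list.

1, 4

Write h(u) = u⁵ + u³ + u + 1.
Roots in ℤ_2: h(0) = 1; h(1) = 0 → root.
Linear factors from roots: (u + 1).
Complete factorization: h(u) = (u + 1)·(u⁴ + u³ + 1).
Factor degrees with multiplicity: 1 + 4 = 5.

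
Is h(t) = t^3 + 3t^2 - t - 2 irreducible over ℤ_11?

Yes

Check each element of ℤ_11 for a root: h(0)=9, h(1)=1, h(2)=5, h(3)=5, h(4)=7, h(5)=6, h(6)=8, h(7)=8, h(8)=1, h(9)=4, h(10)=1.
No roots. A degree-3 polynomial over a field with no linear factor is irreducible.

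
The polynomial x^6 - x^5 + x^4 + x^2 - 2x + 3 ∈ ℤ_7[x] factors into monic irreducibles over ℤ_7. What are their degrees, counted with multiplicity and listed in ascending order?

1, 2, 3

Write g(x) = x^6 - x^5 + x^4 + x^2 - 2x + 3.
Linear factors from roots: (x + 3).
Complete factorization: g(x) = (x + 3)·(x^2 + 2x + 3)·(x^3 + x^2 + x - 2).
Factor degrees with multiplicity: 1 + 2 + 3 = 6.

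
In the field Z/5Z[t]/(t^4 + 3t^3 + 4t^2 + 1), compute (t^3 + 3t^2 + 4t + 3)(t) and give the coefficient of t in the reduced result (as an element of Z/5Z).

3

Multiply in Z/5Z[t]: (t^3 + 3t^2 + 4t + 3)·(t) = t^4 + 3t^3 + 4t^2 + 3t.
Reduce using t^4 ≡ 2t^3 + t^2 + 4 (mod t^4 + 3t^3 + 4t^2 + 1).
Reduced: 3t + 4.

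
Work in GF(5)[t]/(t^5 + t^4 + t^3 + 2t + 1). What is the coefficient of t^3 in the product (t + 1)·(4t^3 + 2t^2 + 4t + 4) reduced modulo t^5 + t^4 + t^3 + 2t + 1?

1

Multiply in GF(5)[t]: (t + 1)·(4t^3 + 2t^2 + 4t + 4) = 4t^4 + t^3 + t^2 + 3t + 4.
Reduced: 4t^4 + t^3 + t^2 + 3t + 4.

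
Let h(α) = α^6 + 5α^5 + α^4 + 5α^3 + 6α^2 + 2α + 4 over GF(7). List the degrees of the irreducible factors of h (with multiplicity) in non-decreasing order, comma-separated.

Linear factors from roots: (α + 1).
Complete factorization: h(α) = (α + 1)·(α^2 + 6α + 3)·(α^3 + 5α^2 + 6α + 6).
Factor degrees with multiplicity: 1 + 2 + 3 = 6.

1, 2, 3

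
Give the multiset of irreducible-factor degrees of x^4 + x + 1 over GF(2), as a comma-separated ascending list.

Write h(x) = x^4 + x + 1.
Roots in GF(2): h(0) = 1; h(1) = 1.
Complete factorization: h(x) = (x^4 + x + 1).
Factor degrees with multiplicity: 4 = 4.

4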